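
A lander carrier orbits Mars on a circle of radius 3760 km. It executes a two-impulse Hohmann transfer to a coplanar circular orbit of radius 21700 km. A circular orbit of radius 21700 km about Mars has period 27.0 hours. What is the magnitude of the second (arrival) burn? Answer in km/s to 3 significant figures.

Δv₂ = 0.640 km/s

From Kepler's third law T² = 4π²r³/μ at r = 21700 km, T = 27.0 hours = 27.0 × 3600 s = 97200 s: μ = 4π²r³/T² = 42697.9 km³/s².
Transfer-ellipse semi-major axis a_t = (r₁ + r₂)/2 = (3760 + 21700)/2 = 12730 km.
Circular speed at r = 21700 km: v_c = √(μ/r) = 1.40273 km/s.
Vis-viva on the transfer ellipse at r = 21700 km gives v_t = √[μ(2/r − 1/a_t)] = 0.762348 km/s.
Δv₂ = |v_t − v_c| = |0.762348 − 1.40273| = 0.6404 km/s.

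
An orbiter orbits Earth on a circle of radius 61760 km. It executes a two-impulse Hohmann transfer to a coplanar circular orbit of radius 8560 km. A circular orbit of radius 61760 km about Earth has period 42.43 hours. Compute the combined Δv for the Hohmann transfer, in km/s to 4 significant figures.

From Kepler's third law T² = 4π²r³/μ at r = 61760 km, T = 42.43 hours = 42.43 × 3600 s = 1.52748×10^5 s: μ = 4π²r³/T² = 3.98594×10^5 km³/s².
Transfer-ellipse semi-major axis a_t = (r₁ + r₂)/2 = (61760 + 8560)/2 = 35160 km.
At r₁ the circular-orbit speed is v₁ = √(μ/r₁) = 2.540 km/s.
On the transfer ellipse at r₁, vis-viva gives v_a = √[μ(2/r₁ − 1/a_t)] = 1.253 km/s.
First burn Δv₁ = |v_a − v₁| = 1.287 km/s.
At r₂, v₂ = √(μ/r₂) = 6.824 km/s.
Transfer-orbit speed at r₂: v_p = √[μ(2/r₂ − 1/a_t)] = 9.044 km/s.
Second burn Δv₂ = |v₂ − v_p| = 2.220 km/s.
Total Δv = Δv₁ + Δv₂ = 3.507 km/s.

Δv = 3.507 km/s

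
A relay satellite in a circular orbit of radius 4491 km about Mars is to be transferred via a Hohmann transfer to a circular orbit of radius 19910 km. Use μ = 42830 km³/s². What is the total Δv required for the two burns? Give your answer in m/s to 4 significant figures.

The Hohmann ellipse has a_t = (r₁ + r₂)/2 = 12200.5 km.
Circular speed at r₁: v₁ = √(μ/r₁) = √(42830/4491) = 3.0882 km/s.
Transfer-orbit speed at r₁ (vis-viva): v_p = √[μ(2/r₁ − 1/a_t)] = 3.9450 km/s.
First burn Δv₁ = |v_p − v₁| = 0.8568 km/s.
Circular speed at r₂: v₂ = √(μ/r₂) = 1.4667 km/s.
Transfer-orbit speed at r₂: v_a = √[μ(2/r₂ − 1/a_t)] = 0.88986 km/s.
Second burn Δv₂ = |v₂ − v_a| = 0.5768 km/s.
Total Δv = Δv₁ + Δv₂ = 1.434 km/s.

Δv = 1434 m/s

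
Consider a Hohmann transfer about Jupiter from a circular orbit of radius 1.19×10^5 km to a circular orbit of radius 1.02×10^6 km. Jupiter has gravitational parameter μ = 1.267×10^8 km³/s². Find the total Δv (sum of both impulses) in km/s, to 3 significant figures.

Δv = 17.1 km/s

The Hohmann ellipse has a_t = (r₁ + r₂)/2 = 5.695×10^5 km.
Circular speed at r₁: v₁ = √(μ/r₁) = √(1.267×10^8/1.190×10^5) = 32.63 km/s.
On the transfer ellipse at r₁, vis-viva gives v_p = √[μ(2/r₁ − 1/a_t)] = 43.67 km/s.
First burn Δv₁ = |v_p − v₁| = 11.04 km/s.
At r₂, v₂ = √(μ/r₂) = 11.1452 km/s.
Transfer-orbit speed at r₂: v_a = √[μ(2/r₂ − 1/a_t)] = 5.09466 km/s.
Second burn Δv₂ = |v₂ − v_a| = 6.051 km/s.
Δv = Δv₁ + Δv₂ = 11.04 + 6.051 = 17.09 km/s.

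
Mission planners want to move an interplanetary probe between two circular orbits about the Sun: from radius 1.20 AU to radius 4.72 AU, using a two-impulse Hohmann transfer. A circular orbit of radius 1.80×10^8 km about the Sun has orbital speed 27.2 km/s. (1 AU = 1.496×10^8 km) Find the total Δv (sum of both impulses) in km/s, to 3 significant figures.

Δv = 12.1 km/s

From the circular-orbit relation v² = μ/r at r = 1.80×10^8 km: μ = v²r = (27.2)² × 1.80×10^8 = 1.33171×10^11 km³/s².
In km: r₁ = 1.20 × 1.496×10^8 = 1.7952×10^8 km; r₂ = 4.72 × 1.496×10^8 = 7.06112×10^8 km.
The Hohmann ellipse has a_t = (r₁ + r₂)/2 = 4.42816×10^8 km.
Circular speed at r₁: v₁ = √(μ/r₁) = √(1.33171×10^11/1.7952×10^8) = 27.236 km/s.
On the transfer ellipse at r₁, vis-viva equation gives v_p = √[μ(2/r₁ − 1/a_t)] = 34.393 km/s.
First burn Δv₁ = |v_p − v₁| = 7.157 km/s.
At r₂, v₂ = √(μ/r₂) = 13.733 km/s.
Transfer-orbit speed at r₂: v_a = √[μ(2/r₂ − 1/a_t)] = 8.7441 km/s.
Second burn Δv₂ = |v₂ − v_a| = 4.989 km/s.
Total Δv = Δv₁ + Δv₂ = 12.15 km/s.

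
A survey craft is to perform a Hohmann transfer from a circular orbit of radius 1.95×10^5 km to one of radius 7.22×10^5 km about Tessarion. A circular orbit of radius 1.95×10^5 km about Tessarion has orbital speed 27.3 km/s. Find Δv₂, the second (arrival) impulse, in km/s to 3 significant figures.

Δv₂ = 4.94 km/s

From the circular-orbit relation v² = μ/r at r = 1.95×10^5 km: μ = v²r = (27.3)² × 1.95×10^5 = 1.45332×10^8 km³/s².
Semi-major axis of the transfer orbit: a_t = (1.950×10^5 + 7.220×10^5)/2 = 4.585×10^5 km.
On the circular orbit at r = 7.220×10^5 km, v_c = √(μ/r) = 14.1877 km/s.
Vis-viva on the transfer ellipse at r = 7.220×10^5 km gives v_t = √[μ(2/r − 1/a_t)] = 9.25250 km/s.
Δv₂ = |v_t − v_c| = |9.25250 − 14.1877| = 4.935 km/s.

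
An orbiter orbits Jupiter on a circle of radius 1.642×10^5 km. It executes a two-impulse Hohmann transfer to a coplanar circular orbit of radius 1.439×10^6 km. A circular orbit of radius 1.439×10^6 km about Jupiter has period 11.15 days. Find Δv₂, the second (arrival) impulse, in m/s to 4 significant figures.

From Kepler's third law T² = 4π²r³/μ at r = 1.439×10^6 km, T = 11.15 days = 11.15 × 86400 s = 9.6336×10^5 s: μ = 4π²r³/T² = 1.26755×10^8 km³/s².
Semi-major axis of the transfer orbit: a_t = (1.642×10^5 + 1.439×10^6)/2 = 8.016×10^5 km.
On the circular orbit at r = 1.439×10^6 km, v_c = √(μ/r) = 9.3854 km/s.
Transfer-orbit speed at the same r (vis-viva, a = a_t): v_t = √[μ(2/r − 1/a_t)] = 4.2478 km/s.
Δv₂ = |v_t − v_c| = |4.2478 − 9.3854| = 5.138 km/s.

Δv₂ = 5138 m/s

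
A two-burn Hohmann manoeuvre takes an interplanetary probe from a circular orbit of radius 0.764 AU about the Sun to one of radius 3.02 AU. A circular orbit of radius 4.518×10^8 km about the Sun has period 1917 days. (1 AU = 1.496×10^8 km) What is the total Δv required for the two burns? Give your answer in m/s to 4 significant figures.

Δv = 15220 m/s

From Kepler's third law T² = 4π²r³/μ at r = 4.518×10^8 km, T = 1917 days = 1917 × 86400 s = 1.656288×10^8 s: μ = 4π²r³/T² = 1.32717×10^11 km³/s².
In km: r₁ = 0.764 × 1.496×10^8 = 1.142944×10^8 km; r₂ = 3.02 × 1.496×10^8 = 4.51792×10^8 km.
The Hohmann ellipse has a_t = (r₁ + r₂)/2 = 2.830432×10^8 km.
Circular speed at r₁: v₁ = √(μ/r₁) = √(1.32717×10^11/1.142944×10^8) = 34.076 km/s.
Transfer-orbit speed at r₁ (vis-viva equation): v_p = √[μ(2/r₁ − 1/a_t)] = 43.052 km/s.
First burn Δv₁ = |v_p − v₁| = 8.976 km/s.
Circular speed at r₂: v₂ = √(μ/r₂) = 17.139 km/s.
Transfer-orbit speed at r₂: v_a = √[μ(2/r₂ − 1/a_t)] = 10.891 km/s.
Second burn Δv₂ = |v₂ − v_a| = 6.248 km/s.
Total Δv = Δv₁ + Δv₂ = 15.22 km/s.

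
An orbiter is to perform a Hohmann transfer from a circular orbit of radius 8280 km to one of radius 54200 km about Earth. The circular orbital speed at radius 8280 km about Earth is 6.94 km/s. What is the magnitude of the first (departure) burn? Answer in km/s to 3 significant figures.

From the circular-orbit relation v² = μ/r at r = 8280 km: μ = v²r = (6.94)² × 8280 = 3.98795×10^5 km³/s².
Semi-major axis of the transfer orbit: a_t = (8280 + 54200)/2 = 31240 km.
Circular speed at r = 8280 km: v_c = √(μ/r) = 6.940 km/s.
Vis-viva on the transfer ellipse at r = 8280 km gives v_t = √[μ(2/r − 1/a_t)] = 9.141 km/s.
Δv₁ = |v_t − v_c| = |9.141 − 6.940| = 2.201 km/s.

Δv₁ = 2.20 km/s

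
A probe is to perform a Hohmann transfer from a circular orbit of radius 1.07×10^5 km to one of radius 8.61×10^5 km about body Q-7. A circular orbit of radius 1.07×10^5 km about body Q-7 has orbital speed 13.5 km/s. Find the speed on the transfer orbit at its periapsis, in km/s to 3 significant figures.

v = 18.0 km/s

From the circular-orbit relation v² = μ/r at r = 1.07×10^5 km: μ = v²r = (13.5)² × 1.07×10^5 = 1.95008×10^7 km³/s².
Transfer-ellipse semi-major axis a_t = (r₁ + r₂)/2 = (1.070×10^5 + 8.610×10^5)/2 = 4.840×10^5 km.
At periapsis, r = 1.070×10^5 km.
Applying v² = μ(2/r − 1/a_t): v = 18.01 km/s.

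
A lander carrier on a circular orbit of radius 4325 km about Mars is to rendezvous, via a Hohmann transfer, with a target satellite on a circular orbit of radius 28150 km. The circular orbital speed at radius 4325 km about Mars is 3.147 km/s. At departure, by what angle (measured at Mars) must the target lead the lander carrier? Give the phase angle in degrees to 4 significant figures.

From the circular-orbit relation v² = μ/r at r = 4325 km: μ = v²r = (3.147)² × 4325 = 42833.1 km³/s².
The Hohmann ellipse has a_t = (r₁ + r₂)/2 = 16237.5 km.
The half-period of the transfer ellipse is t = π√(a_t³/μ) = 31408 s.
The target's mean motion on its circular orbit is ω₂ = √(μ/r₂³) = 4.3820×10^-5 rad/s.
Angle swept by the target during transfer: ω₂·t = 1.3763 rad = 78.86°.
The lander carrier traverses 180° on the transfer ellipse, so the target must lead by 180° − 78.86° = 101.1°.

φ = 101.1°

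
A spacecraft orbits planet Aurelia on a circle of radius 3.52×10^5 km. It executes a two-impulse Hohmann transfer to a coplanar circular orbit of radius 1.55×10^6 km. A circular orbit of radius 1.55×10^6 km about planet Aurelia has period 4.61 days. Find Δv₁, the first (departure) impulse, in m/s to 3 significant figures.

From Kepler's third law T² = 4π²r³/μ at r = 1.55×10^6 km, T = 4.61 days = 4.61 × 86400 s = 3.98304×10^5 s: μ = 4π²r³/T² = 9.26671×10^8 km³/s².
The Hohmann ellipse has a_t = (r₁ + r₂)/2 = 9.510×10^5 km.
On the circular orbit at r = 3.520×10^5 km, v_c = √(μ/r) = 51.3087 km/s.
Vis-viva on the transfer ellipse at r = 3.520×10^5 km gives v_t = √[μ(2/r − 1/a_t)] = 65.5039 km/s.
Δv₁ = |v_t − v_c| = |65.5039 − 51.3087| = 14.20 km/s.

Δv₁ = 14200 m/s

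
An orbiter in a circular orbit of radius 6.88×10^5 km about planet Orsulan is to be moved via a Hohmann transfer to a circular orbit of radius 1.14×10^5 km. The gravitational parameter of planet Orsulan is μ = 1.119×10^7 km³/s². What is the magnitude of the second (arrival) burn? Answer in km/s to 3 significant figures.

Δv₂ = 3.07 km/s

Transfer-ellipse semi-major axis a_t = (r₁ + r₂)/2 = (6.880×10^5 + 1.140×10^5)/2 = 4.010×10^5 km.
On the circular orbit at r = 1.140×10^5 km, v_c = √(μ/r) = 9.90747 km/s.
Transfer-orbit speed at the same r (vis-viva, a = a_t): v_t = √[μ(2/r − 1/a_t)] = 12.9773 km/s.
Δv₂ = |v_t − v_c| = |12.9773 − 9.90747| = 3.070 km/s.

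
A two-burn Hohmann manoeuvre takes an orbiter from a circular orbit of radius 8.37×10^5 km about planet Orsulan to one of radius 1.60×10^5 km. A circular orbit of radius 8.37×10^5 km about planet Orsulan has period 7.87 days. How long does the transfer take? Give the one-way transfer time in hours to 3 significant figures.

t = 43.4 hours

From Kepler's third law T² = 4π²r³/μ at r = 8.37×10^5 km, T = 7.87 days = 7.87 × 86400 s = 6.79968×10^5 s: μ = 4π²r³/T² = 5.00679×10^7 km³/s².
Semi-major axis of the transfer orbit: a_t = (8.370×10^5 + 1.600×10^5)/2 = 4.985×10^5 km.
Transfer time t = π√(a_t³/μ) = π√((4.985×10^5)³ / 5.00679×10^7) = 1.563×10^5 s.
Converting: 1.563×10^5 s ÷ 3600 s/hour = 43.4 hours.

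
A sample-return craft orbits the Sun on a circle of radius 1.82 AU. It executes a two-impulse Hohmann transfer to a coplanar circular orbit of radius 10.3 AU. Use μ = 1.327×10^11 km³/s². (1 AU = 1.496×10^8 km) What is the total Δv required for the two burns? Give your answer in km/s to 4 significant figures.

Δv = 10.90 km/s

In km: r₁ = 1.82 × 1.496×10^8 = 2.72272×10^8 km; r₂ = 10.3 × 1.496×10^8 = 1.54088×10^9 km.
Semi-major axis of the transfer orbit: a_t = (2.72272×10^8 + 1.54088×10^9)/2 = 9.06576×10^8 km.
Circular speed at r₁: v₁ = √(μ/r₁) = √(1.327×10^11/2.72272×10^8) = 22.077 km/s.
Transfer-orbit speed at r₁ (v² = μ(2/r − 1/a)): v_p = √[μ(2/r₁ − 1/a_t)] = 28.782 km/s.
First burn Δv₁ = |v_p − v₁| = 6.705 km/s.
Circular speed at r₂: v₂ = √(μ/r₂) = 9.280 km/s.
Transfer-orbit speed at r₂: v_a = √[μ(2/r₂ − 1/a_t)] = 5.086 km/s.
Second burn Δv₂ = |v₂ − v_a| = 4.194 km/s.
Δv = Δv₁ + Δv₂ = 6.705 + 4.194 = 10.90 km/s.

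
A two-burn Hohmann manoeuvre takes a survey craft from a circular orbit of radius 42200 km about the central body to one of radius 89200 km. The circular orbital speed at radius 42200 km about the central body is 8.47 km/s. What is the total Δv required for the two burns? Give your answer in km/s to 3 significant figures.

Δv = 2.56 km/s

From the circular-orbit relation v² = μ/r at r = 42200 km: μ = v²r = (8.47)² × 42200 = 3.02747×10^6 km³/s².
The Hohmann ellipse has a_t = (r₁ + r₂)/2 = 65700 km.
Circular speed at r₁: v₁ = √(μ/r₁) = √(3.02747×10^6/42200) = 8.470 km/s.
Transfer-orbit speed at r₁ (vis-viva equation): v_p = √[μ(2/r₁ − 1/a_t)] = 9.869 km/s.
First burn Δv₁ = |v_p − v₁| = 1.399 km/s.
At r₂, v₂ = √(μ/r₂) = 5.826 km/s.
Transfer-orbit speed at r₂: v_a = √[μ(2/r₂ − 1/a_t)] = 4.669 km/s.
Second burn Δv₂ = |v₂ − v_a| = 1.157 km/s.
Δv = Δv₁ + Δv₂ = 1.399 + 1.157 = 2.556 km/s.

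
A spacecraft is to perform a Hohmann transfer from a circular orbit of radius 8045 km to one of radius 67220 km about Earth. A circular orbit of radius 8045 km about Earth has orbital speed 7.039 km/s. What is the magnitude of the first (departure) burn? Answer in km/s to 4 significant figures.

From the circular-orbit relation v² = μ/r at r = 8045 km: μ = v²r = (7.039)² × 8045 = 3.98610×10^5 km³/s².
The Hohmann ellipse has a_t = (r₁ + r₂)/2 = 37632.5 km.
Circular speed at r = 8045 km: v_c = √(μ/r) = 7.039 km/s.
Transfer-orbit speed at the same r (vis-viva, a = a_t): v_t = √[μ(2/r − 1/a_t)] = 9.408 km/s.
Δv₁ = |v_t − v_c| = |9.408 − 7.039| = 2.369 km/s.

Δv₁ = 2.369 km/s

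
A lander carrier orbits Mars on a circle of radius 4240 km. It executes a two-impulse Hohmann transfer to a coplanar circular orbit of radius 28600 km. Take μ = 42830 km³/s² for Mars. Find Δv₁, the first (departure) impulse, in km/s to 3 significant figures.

The Hohmann ellipse has a_t = (r₁ + r₂)/2 = 16420 km.
Circular speed at r = 4240 km: v_c = √(μ/r) = 3.1783 km/s.
Vis-viva on the transfer ellipse at r = 4240 km gives v_t = √[μ(2/r − 1/a_t)] = 4.1946 km/s.
Δv₁ = |v_t − v_c| = |4.1946 − 3.1783| = 1.016 km/s.

Δv₁ = 1.02 km/s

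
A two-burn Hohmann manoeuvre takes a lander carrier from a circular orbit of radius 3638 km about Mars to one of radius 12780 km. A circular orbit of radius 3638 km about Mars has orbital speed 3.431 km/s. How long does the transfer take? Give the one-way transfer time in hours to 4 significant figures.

From the circular-orbit relation v² = μ/r at r = 3638 km: μ = v²r = (3.431)² × 3638 = 42825.7 km³/s².
Semi-major axis of the transfer orbit: a_t = (3638 + 12780)/2 = 8209 km.
Half the transfer-orbit period gives t = π√(a_t³/μ) = 11290 s.
Converting: 11290 s ÷ 3600 s/hour = 3.136 hours.

t = 3.136 hours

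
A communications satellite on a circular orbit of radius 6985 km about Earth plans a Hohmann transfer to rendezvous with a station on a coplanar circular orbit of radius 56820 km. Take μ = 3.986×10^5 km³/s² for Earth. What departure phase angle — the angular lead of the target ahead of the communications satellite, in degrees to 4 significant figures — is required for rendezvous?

φ = 104.3°

The Hohmann ellipse has a_t = (r₁ + r₂)/2 = 31902.5 km.
Transfer time t = π√(a_t³/μ) = 28354 s.
Target angular speed ω₂ = √(μ/r₂³) = 4.6614×10^-5 rad/s.
Angle swept by the target during transfer: ω₂·t = 1.3217 rad = 75.73°.
The communications satellite traverses 180° on the transfer ellipse, so the target must lead by 180° − 75.73° = 104.3°.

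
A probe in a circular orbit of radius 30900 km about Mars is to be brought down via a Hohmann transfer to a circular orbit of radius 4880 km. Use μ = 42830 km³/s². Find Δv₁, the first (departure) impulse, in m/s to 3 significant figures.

Δv₁ = 562 m/s

The Hohmann ellipse has a_t = (r₁ + r₂)/2 = 17890 km.
Circular speed at r = 30900 km: v_c = √(μ/r) = 1.1773 km/s.
Vis-viva on the transfer ellipse at r = 30900 km gives v_t = √[μ(2/r − 1/a_t)] = 0.61489 km/s.
Δv₁ = |v_t − v_c| = |0.61489 − 1.1773| = 0.5624 km/s.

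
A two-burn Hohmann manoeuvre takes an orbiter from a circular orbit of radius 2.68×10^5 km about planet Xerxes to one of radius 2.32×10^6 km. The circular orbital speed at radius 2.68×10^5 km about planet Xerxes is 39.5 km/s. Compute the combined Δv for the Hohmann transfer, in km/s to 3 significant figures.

Δv = 20.7 km/s

From the circular-orbit relation v² = μ/r at r = 2.68×10^5 km: μ = v²r = (39.5)² × 2.68×10^5 = 4.18147×10^8 km³/s².
Transfer-ellipse semi-major axis a_t = (r₁ + r₂)/2 = (2.680×10^5 + 2.320×10^6)/2 = 1.294×10^6 km.
Circular speed at r₁: v₁ = √(μ/r₁) = √(4.18147×10^8/2.680×10^5) = 39.50 km/s.
On the transfer ellipse at r₁, vis-viva gives v_p = √[μ(2/r₁ − 1/a_t)] = 52.89 km/s.
First burn Δv₁ = |v_p − v₁| = 13.390 km/s.
Circular speed at r₂: v₂ = √(μ/r₂) = 13.4252 km/s.
Transfer-orbit speed at r₂: v_a = √[μ(2/r₂ − 1/a_t)] = 6.10971 km/s.
Second burn Δv₂ = |v₂ − v_a| = 7.3155 km/s.
Δv = Δv₁ + Δv₂ = 13.390 + 7.3155 = 20.71 km/s.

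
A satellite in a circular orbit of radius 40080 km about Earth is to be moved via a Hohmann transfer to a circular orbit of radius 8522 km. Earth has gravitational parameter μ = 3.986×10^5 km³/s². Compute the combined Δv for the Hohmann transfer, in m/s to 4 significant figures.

Δv = 3230 m/s

Semi-major axis of the transfer orbit: a_t = (40080 + 8522)/2 = 24301 km.
At r₁ the circular-orbit speed is v₁ = √(μ/r₁) = 3.154 km/s.
On the transfer ellipse at r₁, v² = μ(2/r − 1/a) gives v_a = √[μ(2/r₁ − 1/a_t)] = 1.868 km/s.
First burn Δv₁ = |v_a − v₁| = 1.286 km/s.
Circular speed at r₂: v₂ = √(μ/r₂) = 6.839 km/s.
Transfer-orbit speed at r₂: v_p = √[μ(2/r₂ − 1/a_t)] = 8.783 km/s.
Second burn Δv₂ = |v₂ − v_p| = 1.944 km/s.
Δv = Δv₁ + Δv₂ = 1.286 + 1.944 = 3.230 km/s.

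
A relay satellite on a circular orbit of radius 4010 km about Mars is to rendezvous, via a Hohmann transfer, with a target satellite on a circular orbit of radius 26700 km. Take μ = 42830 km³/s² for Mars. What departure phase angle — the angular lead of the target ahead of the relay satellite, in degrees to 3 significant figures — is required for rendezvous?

Transfer-ellipse semi-major axis a_t = (r₁ + r₂)/2 = (4010 + 26700)/2 = 15355 km.
The half-period of the transfer ellipse is t = π√(a_t³/μ) = 28883.55 s.
The target's mean motion on its circular orbit is ω₂ = √(μ/r₂³) = 4.743590×10^-5 rad/s.
Angle swept by the target during transfer: ω₂·t = 1.37012 rad = 78.502°.
The relay satellite traverses 180° on the transfer ellipse, so the target must lead by 180° − 78.502° = 101°.

φ = 101°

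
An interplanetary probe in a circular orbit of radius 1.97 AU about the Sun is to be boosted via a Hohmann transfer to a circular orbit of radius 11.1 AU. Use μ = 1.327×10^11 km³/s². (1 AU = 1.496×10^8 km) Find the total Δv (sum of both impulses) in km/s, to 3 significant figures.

In km: r₁ = 1.97 × 1.496×10^8 = 2.94712×10^8 km; r₂ = 11.1 × 1.496×10^8 = 1.66056×10^9 km.
The Hohmann ellipse has a_t = (r₁ + r₂)/2 = 9.77636×10^8 km.
At r₁ the circular-orbit speed is v₁ = √(μ/r₁) = 21.21957 km/s.
On the transfer ellipse at r₁, vis-viva gives v_p = √[μ(2/r₁ − 1/a_t)] = 27.65510 km/s.
First burn Δv₁ = |v_p − v₁| = 6.436 km/s.
Circular speed at r₂: v₂ = √(μ/r₂) = 8.939 km/s.
Transfer-orbit speed at r₂: v_a = √[μ(2/r₂ − 1/a_t)] = 4.908 km/s.
Second burn Δv₂ = |v₂ − v_a| = 4.031 km/s.
Δv = Δv₁ + Δv₂ = 6.436 + 4.031 = 10.47 km/s.

Δv = 10.5 km/s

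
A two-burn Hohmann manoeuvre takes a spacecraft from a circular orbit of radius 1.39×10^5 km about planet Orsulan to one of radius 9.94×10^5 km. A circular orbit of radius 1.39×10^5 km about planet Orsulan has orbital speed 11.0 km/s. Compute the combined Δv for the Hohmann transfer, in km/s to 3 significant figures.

From the circular-orbit relation v² = μ/r at r = 1.39×10^5 km: μ = v²r = (11.0)² × 1.39×10^5 = 1.68190×10^7 km³/s².
The Hohmann ellipse has a_t = (r₁ + r₂)/2 = 5.665×10^5 km.
At r₁ the circular-orbit speed is v₁ = √(μ/r₁) = 11.000 km/s.
Transfer-orbit speed at r₁ (v² = μ(2/r − 1/a)): v_p = √[μ(2/r₁ − 1/a_t)] = 14.571 km/s.
First burn Δv₁ = |v_p − v₁| = 3.571 km/s.
Circular speed at r₂: v₂ = √(μ/r₂) = 4.1135 km/s.
Transfer-orbit speed at r₂: v_a = √[μ(2/r₂ − 1/a_t)] = 2.0376 km/s.
Second burn Δv₂ = |v₂ − v_a| = 2.076 km/s.
Total Δv = Δv₁ + Δv₂ = 5.647 km/s.

Δv = 5.65 km/s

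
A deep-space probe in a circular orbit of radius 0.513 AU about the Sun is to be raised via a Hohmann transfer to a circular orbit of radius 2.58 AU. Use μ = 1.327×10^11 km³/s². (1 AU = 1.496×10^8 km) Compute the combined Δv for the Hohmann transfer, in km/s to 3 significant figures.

In km: r₁ = 0.513 × 1.496×10^8 = 7.67448×10^7 km; r₂ = 2.58 × 1.496×10^8 = 3.85968×10^8 km.
The Hohmann ellipse has a_t = (r₁ + r₂)/2 = 2.313564×10^8 km.
At r₁ the circular-orbit speed is v₁ = √(μ/r₁) = 41.58 km/s.
Transfer-orbit speed at r₁ (vis-viva equation): v_p = √[μ(2/r₁ − 1/a_t)] = 53.71 km/s.
First burn Δv₁ = |v_p − v₁| = 12.13 km/s.
At r₂, v₂ = √(μ/r₂) = 18.542 km/s.
Transfer-orbit speed at r₂: v_a = √[μ(2/r₂ − 1/a_t)] = 10.679 km/s.
Second burn Δv₂ = |v₂ − v_a| = 7.863 km/s.
Δv = Δv₁ + Δv₂ = 12.13 + 7.863 = 19.99 km/s.

Δv = 20.0 km/s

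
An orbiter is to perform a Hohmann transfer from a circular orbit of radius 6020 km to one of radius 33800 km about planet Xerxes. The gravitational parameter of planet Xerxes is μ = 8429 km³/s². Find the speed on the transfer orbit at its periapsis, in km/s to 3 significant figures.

Transfer-ellipse semi-major axis a_t = (r₁ + r₂)/2 = (6020 + 33800)/2 = 19910 km.
At periapsis, r = 6020 km.
Applying v² = μ(2/r − 1/a_t): v = 1.542 km/s.

v = 1.54 km/s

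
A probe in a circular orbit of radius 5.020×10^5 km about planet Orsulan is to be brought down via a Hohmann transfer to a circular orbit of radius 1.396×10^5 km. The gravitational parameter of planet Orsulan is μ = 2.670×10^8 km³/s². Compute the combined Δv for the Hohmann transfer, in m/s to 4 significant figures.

Δv = 18820 m/s

Transfer-ellipse semi-major axis a_t = (r₁ + r₂)/2 = (5.020×10^5 + 1.396×10^5)/2 = 3.208×10^5 km.
Circular speed at r₁: v₁ = √(μ/r₁) = √(2.670×10^8/5.020×10^5) = 23.0624 km/s.
On the transfer ellipse at r₁, vis-viva equation gives v_a = √[μ(2/r₁ − 1/a_t)] = 15.2135 km/s.
First burn Δv₁ = |v_a − v₁| = 7.849 km/s.
At r₂, v₂ = √(μ/r₂) = 43.7334 km/s.
Transfer-orbit speed at r₂: v_p = √[μ(2/r₂ − 1/a_t)] = 54.7076 km/s.
Second burn Δv₂ = |v₂ − v_p| = 10.97 km/s.
Δv = Δv₁ + Δv₂ = 7.849 + 10.97 = 18.82 km/s.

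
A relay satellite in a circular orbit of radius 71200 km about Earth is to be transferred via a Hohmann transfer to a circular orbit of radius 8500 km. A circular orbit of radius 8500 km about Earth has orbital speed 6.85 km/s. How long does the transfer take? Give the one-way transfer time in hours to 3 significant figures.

From the circular-orbit relation v² = μ/r at r = 8500 km: μ = v²r = (6.85)² × 8500 = 3.98841×10^5 km³/s².
Semi-major axis of the transfer orbit: a_t = (71200 + 8500)/2 = 39850 km.
Transfer time t = π√(a_t³/μ) = π√((39850)³ / 3.98841×10^5) = 39570 s.
Converting: 39570 s ÷ 3600 s/hour = 11.0 hours.

t = 11.0 hours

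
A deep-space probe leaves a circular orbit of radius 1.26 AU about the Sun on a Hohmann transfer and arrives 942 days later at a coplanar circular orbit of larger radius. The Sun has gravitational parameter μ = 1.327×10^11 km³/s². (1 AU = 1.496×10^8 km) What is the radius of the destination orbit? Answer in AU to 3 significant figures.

r₂ = 4.71 AU

In km: r₁ = 1.26 × 1.496×10^8 = 1.88496×10^8 km.
Transfer time t = 942 days = 8.13888×10^7 s, and t = π√(a_t³/μ).
So a_t = (μ t²/π²)^(1/3) = (1.327×10^11 × (8.13888×10^7)² / π²)^(1/3) = 4.4658×10^8 km.
Since a_t = (r₁ + r₂)/2, r₂ = 2a_t − r₁ = 2×4.4658×10^8 − 1.88496×10^8 = 7.04664×10^8 km.
In AU: r₂ = 7.04664×10^8 / 1.496×10^8 = 4.71 AU.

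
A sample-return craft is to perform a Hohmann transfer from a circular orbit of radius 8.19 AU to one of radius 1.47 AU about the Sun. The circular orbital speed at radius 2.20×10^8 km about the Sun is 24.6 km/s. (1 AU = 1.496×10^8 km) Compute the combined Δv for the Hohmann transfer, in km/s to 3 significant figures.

From the circular-orbit relation v² = μ/r at r = 2.20×10^8 km: μ = v²r = (24.6)² × 2.20×10^8 = 1.33135×10^11 km³/s².
In km: r₁ = 8.19 × 1.496×10^8 = 1.225224×10^9 km; r₂ = 1.47 × 1.496×10^8 = 2.19912×10^8 km.
Transfer-ellipse semi-major axis a_t = (r₁ + r₂)/2 = (1.225224×10^9 + 2.19912×10^8)/2 = 7.22568×10^8 km.
At r₁ the circular-orbit speed is v₁ = √(μ/r₁) = 10.424 km/s.
Transfer-orbit speed at r₁ (vis-viva equation): v_a = √[μ(2/r₁ − 1/a_t)] = 5.7507 km/s.
First burn Δv₁ = |v_a − v₁| = 4.673 km/s.
Circular speed at r₂: v₂ = √(μ/r₂) = 24.605 km/s.
Transfer-orbit speed at r₂: v_p = √[μ(2/r₂ − 1/a_t)] = 32.040 km/s.
Second burn Δv₂ = |v₂ − v_p| = 7.435 km/s.
Δv = Δv₁ + Δv₂ = 4.673 + 7.435 = 12.11 km/s.

Δv = 12.1 km/s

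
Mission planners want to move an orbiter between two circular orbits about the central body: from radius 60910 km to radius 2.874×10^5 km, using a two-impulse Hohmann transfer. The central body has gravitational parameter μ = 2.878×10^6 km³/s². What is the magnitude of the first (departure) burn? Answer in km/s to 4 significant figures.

The Hohmann ellipse has a_t = (r₁ + r₂)/2 = 1.74155×10^5 km.
Circular speed at r = 60910 km: v_c = √(μ/r) = 6.874 km/s.
Transfer-orbit speed at the same r (vis-viva, a = a_t): v_t = √[μ(2/r − 1/a_t)] = 8.830 km/s.
Δv₁ = |v_t − v_c| = |8.830 − 6.874| = 1.956 km/s.

Δv₁ = 1.956 km/s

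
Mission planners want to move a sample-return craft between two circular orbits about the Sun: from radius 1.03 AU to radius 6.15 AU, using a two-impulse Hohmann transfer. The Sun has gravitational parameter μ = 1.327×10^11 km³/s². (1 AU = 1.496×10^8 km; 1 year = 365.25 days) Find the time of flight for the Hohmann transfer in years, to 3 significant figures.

In km: r₁ = 1.03 × 1.496×10^8 = 1.54088×10^8 km; r₂ = 6.15 × 1.496×10^8 = 9.2004×10^8 km.
Transfer-ellipse semi-major axis a_t = (r₁ + r₂)/2 = (1.54088×10^8 + 9.2004×10^8)/2 = 5.37064×10^8 km.
Half the transfer-orbit period gives t = π√(a_t³/μ) = 1.073×10^8 s.
Converting: 1.073×10^8 s ÷ 3.15576×10^7 s/year (365.25 × 86400) = 3.40 years.

t = 3.40 years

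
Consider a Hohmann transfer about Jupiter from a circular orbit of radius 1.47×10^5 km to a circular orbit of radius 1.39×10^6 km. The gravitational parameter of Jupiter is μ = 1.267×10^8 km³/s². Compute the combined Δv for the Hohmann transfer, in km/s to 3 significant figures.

Δv = 15.5 km/s

The Hohmann ellipse has a_t = (r₁ + r₂)/2 = 7.685×10^5 km.
Circular speed at r₁: v₁ = √(μ/r₁) = √(1.267×10^8/1.470×10^5) = 29.3582 km/s.
Transfer-orbit speed at r₁ (vis-viva equation): v_p = √[μ(2/r₁ − 1/a_t)] = 39.4835 km/s.
First burn Δv₁ = |v_p − v₁| = 10.13 km/s.
Circular speed at r₂: v₂ = √(μ/r₂) = 9.5473 km/s.
Transfer-orbit speed at r₂: v_a = √[μ(2/r₂ − 1/a_t)] = 4.1756 km/s.
Second burn Δv₂ = |v₂ − v_a| = 5.372 km/s.
Total Δv = Δv₁ + Δv₂ = 15.50 km/s.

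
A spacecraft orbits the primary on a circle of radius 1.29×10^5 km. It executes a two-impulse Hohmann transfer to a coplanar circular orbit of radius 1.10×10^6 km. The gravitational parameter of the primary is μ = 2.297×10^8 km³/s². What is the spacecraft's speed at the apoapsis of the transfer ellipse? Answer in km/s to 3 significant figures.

Transfer-ellipse semi-major axis a_t = (r₁ + r₂)/2 = (1.290×10^5 + 1.100×10^6)/2 = 6.145×10^5 km.
The apoapsis of the transfer ellipse is at r = 1.100×10^6 km.
Vis-viva: v = √[μ(2/r − 1/a_t)] = √[2.297×10^8 × (2/1.100×10^6 − 1/6.145×10^5)] = 6.621 km/s.

v = 6.62 km/s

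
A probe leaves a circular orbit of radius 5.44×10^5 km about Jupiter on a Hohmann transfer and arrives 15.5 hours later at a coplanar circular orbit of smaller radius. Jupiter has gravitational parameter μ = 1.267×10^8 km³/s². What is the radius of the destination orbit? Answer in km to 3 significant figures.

r₂ = 1.40×10^5 km

Transfer time t = 15.5 hours = 55800 s, and t = π√(a_t³/μ).
So a_t = (μ t²/π²)^(1/3) = (1.267×10^8 × (55800)² / π²)^(1/3) = 3.4191×10^5 km.
Since a_t = (r₁ + r₂)/2, r₂ = 2a_t − r₁ = 2×3.4191×10^5 − 5.440×10^5 = 1.3982×10^5 km.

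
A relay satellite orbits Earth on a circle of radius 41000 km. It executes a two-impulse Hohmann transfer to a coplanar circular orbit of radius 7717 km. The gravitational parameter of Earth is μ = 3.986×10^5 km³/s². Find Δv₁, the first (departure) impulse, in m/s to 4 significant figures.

Δv₁ = 1363 m/s

Transfer-ellipse semi-major axis a_t = (r₁ + r₂)/2 = (41000 + 7717)/2 = 24358.5 km.
On the circular orbit at r = 41000 km, v_c = √(μ/r) = 3.118 km/s.
Transfer-orbit speed at the same r (vis-viva, a = a_t): v_t = √[μ(2/r − 1/a_t)] = 1.755 km/s.
Δv₁ = |v_t − v_c| = |1.755 − 3.118| = 1.363 km/s.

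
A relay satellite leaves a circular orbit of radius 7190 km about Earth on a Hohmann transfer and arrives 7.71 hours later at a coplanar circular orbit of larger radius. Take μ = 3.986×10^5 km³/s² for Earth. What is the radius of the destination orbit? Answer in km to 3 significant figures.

r₂ = 55700 km

Transfer time t = 7.71 hours = 27756 s, and t = π√(a_t³/μ).
So a_t = (μ t²/π²)^(1/3) = (3.986×10^5 × (27756)² / π²)^(1/3) = 31452 km.
Since a_t = (r₁ + r₂)/2, r₂ = 2a_t − r₁ = 2×31452 − 7190 = 55714 km.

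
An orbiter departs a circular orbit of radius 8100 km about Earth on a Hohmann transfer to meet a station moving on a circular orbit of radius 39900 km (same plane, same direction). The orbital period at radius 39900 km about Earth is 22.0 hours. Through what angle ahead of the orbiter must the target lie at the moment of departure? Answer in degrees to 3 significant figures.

φ = 96.0°

From Kepler's third law T² = 4π²r³/μ at r = 39900 km, T = 22.0 hours = 22.0 × 3600 s = 79200 s: μ = 4π²r³/T² = 3.99786×10^5 km³/s².
The Hohmann ellipse has a_t = (r₁ + r₂)/2 = 24000 km.
Transfer time t = π√(a_t³/μ) = 18474 s.
The target's mean motion on its circular orbit is ω₂ = √(μ/r₂³) = 7.9333×10^-5 rad/s.
Angle swept by the target during transfer: ω₂·t = 1.4656 rad = 83.97°.
The orbiter traverses 180° on the transfer ellipse, so the target must lead by 180° − 83.97° = 96.0°.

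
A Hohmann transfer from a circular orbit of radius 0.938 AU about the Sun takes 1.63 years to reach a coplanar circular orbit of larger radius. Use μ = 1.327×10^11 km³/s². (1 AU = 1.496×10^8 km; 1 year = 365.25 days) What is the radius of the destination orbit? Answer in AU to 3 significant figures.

r₂ = 3.46 AU

In km: r₁ = 0.938 × 1.496×10^8 = 1.403248×10^8 km.
Transfer time t = 1.63 years × 365.25 × 86400 s = 5.1438888×10^7 s, and t = π√(a_t³/μ).
So a_t = (μ t²/π²)^(1/3) = (1.327×10^11 × (5.1438888×10^7)² / π²)^(1/3) = 3.2889×10^8 km.
Since a_t = (r₁ + r₂)/2, r₂ = 2a_t − r₁ = 2×3.2889×10^8 − 1.403248×10^8 = 5.174552×10^8 km.
In AU: r₂ = 5.174552×10^8 / 1.496×10^8 = 3.46 AU.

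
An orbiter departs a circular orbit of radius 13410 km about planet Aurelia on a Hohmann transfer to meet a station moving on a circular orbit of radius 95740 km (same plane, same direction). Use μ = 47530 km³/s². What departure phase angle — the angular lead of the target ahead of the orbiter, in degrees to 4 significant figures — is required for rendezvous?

Transfer-ellipse semi-major axis a_t = (r₁ + r₂)/2 = (13410 + 95740)/2 = 54575 km.
Transfer time t = π√(a_t³/μ) = 1.8372×10^5 s.
The target's mean motion on its circular orbit is ω₂ = √(μ/r₂³) = 7.3594×10^-6 rad/s.
Angle swept by the target during transfer: ω₂·t = 1.3521 rad = 77.47°.
The orbiter traverses 180° on the transfer ellipse, so the target must lead by 180° − 77.47° = 102.5°.

φ = 102.5°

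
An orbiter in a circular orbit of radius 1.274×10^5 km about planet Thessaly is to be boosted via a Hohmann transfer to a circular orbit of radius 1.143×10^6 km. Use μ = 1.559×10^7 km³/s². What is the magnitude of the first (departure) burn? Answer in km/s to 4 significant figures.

Δv₁ = 3.777 km/s

The Hohmann ellipse has a_t = (r₁ + r₂)/2 = 6.352×10^5 km.
On the circular orbit at r = 1.274×10^5 km, v_c = √(μ/r) = 11.062 km/s.
Transfer-orbit speed at the same r (vis-viva, a = a_t): v_t = √[μ(2/r − 1/a_t)] = 14.839 km/s.
Δv₁ = |v_t − v_c| = |14.839 − 11.062| = 3.777 km/s.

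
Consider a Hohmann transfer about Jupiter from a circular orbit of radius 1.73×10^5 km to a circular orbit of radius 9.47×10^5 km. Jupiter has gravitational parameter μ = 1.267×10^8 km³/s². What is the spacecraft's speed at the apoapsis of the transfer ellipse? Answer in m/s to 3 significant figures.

v = 6430 m/s

The Hohmann ellipse has a_t = (r₁ + r₂)/2 = 5.600×10^5 km.
The apoapsis of the transfer ellipse is at r = 9.470×10^5 km.
From the vis-viva equation, v = √[μ(2/r − 1/a_t)] = 6.429 km/s.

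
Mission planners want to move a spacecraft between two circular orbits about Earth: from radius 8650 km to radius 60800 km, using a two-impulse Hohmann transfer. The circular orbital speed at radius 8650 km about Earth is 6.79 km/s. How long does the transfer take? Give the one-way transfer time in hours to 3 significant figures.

t = 8.94 hours

From the circular-orbit relation v² = μ/r at r = 8650 km: μ = v²r = (6.79)² × 8650 = 3.98800×10^5 km³/s².
The Hohmann ellipse has a_t = (r₁ + r₂)/2 = 34725 km.
By Kepler's third law the transfer-orbit period is T = 2π√(a_t³/μ), so t = T/2 = 32190 s.
Converting: 32190 s ÷ 3600 s/hour = 8.94 hours.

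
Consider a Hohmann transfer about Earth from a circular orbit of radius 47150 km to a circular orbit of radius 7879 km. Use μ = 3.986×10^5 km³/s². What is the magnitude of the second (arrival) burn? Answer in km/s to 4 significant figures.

Δv₂ = 2.198 km/s

Transfer-ellipse semi-major axis a_t = (r₁ + r₂)/2 = (47150 + 7879)/2 = 27514.5 km.
On the circular orbit at r = 7879 km, v_c = √(μ/r) = 7.113 km/s.
Transfer-orbit speed at the same r (vis-viva, a = a_t): v_t = √[μ(2/r − 1/a_t)] = 9.311 km/s.
Δv₂ = |v_t − v_c| = |9.311 − 7.113| = 2.198 km/s.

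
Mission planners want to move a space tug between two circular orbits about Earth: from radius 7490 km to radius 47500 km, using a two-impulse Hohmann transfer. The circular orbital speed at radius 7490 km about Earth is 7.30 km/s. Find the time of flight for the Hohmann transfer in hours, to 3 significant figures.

From the circular-orbit relation v² = μ/r at r = 7490 km: μ = v²r = (7.30)² × 7490 = 3.99142×10^5 km³/s².
Transfer-ellipse semi-major axis a_t = (r₁ + r₂)/2 = (7490 + 47500)/2 = 27495 km.
Transfer time t = π√(a_t³/μ) = π√((27495)³ / 3.99142×10^5) = 22670 s.
Converting: 22670 s ÷ 3600 s/hour = 6.30 hours.

t = 6.30 hours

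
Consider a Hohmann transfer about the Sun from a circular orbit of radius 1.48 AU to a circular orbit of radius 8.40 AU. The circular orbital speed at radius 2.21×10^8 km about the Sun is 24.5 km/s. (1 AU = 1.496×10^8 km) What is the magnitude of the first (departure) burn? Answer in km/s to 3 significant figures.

From the circular-orbit relation v² = μ/r at r = 2.21×10^8 km: μ = v²r = (24.5)² × 2.21×10^8 = 1.32655×10^11 km³/s².
In km: r₁ = 1.48 × 1.496×10^8 = 2.21408×10^8 km; r₂ = 8.40 × 1.496×10^8 = 1.25664×10^9 km.
Transfer-ellipse semi-major axis a_t = (r₁ + r₂)/2 = (2.21408×10^8 + 1.25664×10^9)/2 = 7.39024×10^8 km.
Circular speed at r = 2.21408×10^8 km: v_c = √(μ/r) = 24.477 km/s.
Vis-viva on the transfer ellipse at r = 2.21408×10^8 km gives v_t = √[μ(2/r − 1/a_t)] = 31.918 km/s.
Δv₁ = |v_t − v_c| = |31.918 − 24.477| = 7.441 km/s.

Δv₁ = 7.44 km/s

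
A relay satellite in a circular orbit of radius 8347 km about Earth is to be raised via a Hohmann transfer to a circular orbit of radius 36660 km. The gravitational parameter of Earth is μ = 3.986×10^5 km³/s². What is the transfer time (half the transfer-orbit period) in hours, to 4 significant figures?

Semi-major axis of the transfer orbit: a_t = (8347 + 36660)/2 = 22503.5 km.
By Kepler's third law the transfer-orbit period is T = 2π√(a_t³/μ), so t = T/2 = 16798 s.
Converting: 16798 s ÷ 3600 s/hour = 4.666 hours.

t = 4.666 hours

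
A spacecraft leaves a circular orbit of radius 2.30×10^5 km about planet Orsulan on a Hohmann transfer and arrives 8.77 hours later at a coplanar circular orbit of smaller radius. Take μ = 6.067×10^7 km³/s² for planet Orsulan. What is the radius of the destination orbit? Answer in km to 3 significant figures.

Transfer time t = 8.77 hours = 31572 s, and t = π√(a_t³/μ).
So a_t = (μ t²/π²)^(1/3) = (6.067×10^7 × (31572)² / π²)^(1/3) = 1.8299×10^5 km.
Since a_t = (r₁ + r₂)/2, r₂ = 2a_t − r₁ = 2×1.8299×10^5 − 2.300×10^5 = 1.3598×10^5 km.

r₂ = 1.36×10^5 km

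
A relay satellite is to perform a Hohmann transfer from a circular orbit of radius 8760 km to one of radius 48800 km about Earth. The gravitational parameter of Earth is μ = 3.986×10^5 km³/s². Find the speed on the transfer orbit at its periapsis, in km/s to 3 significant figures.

v = 8.78 km/s

Semi-major axis of the transfer orbit: a_t = (8760 + 48800)/2 = 28780 km.
The periapsis of the transfer ellipse is at r = 8760 km.
From the vis-viva equation, v = √[μ(2/r − 1/a_t)] = 8.784 km/s.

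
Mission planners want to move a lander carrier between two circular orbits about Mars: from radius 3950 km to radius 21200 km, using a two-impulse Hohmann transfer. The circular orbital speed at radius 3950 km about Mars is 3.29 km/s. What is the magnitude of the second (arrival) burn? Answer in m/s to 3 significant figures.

From the circular-orbit relation v² = μ/r at r = 3950 km: μ = v²r = (3.29)² × 3950 = 42755.2 km³/s².
The Hohmann ellipse has a_t = (r₁ + r₂)/2 = 12575 km.
Circular speed at r = 21200 km: v_c = √(μ/r) = 1.4201 km/s.
Transfer-orbit speed at the same r (vis-viva, a = a_t): v_t = √[μ(2/r − 1/a_t)] = 0.79592 km/s.
Δv₂ = |v_t − v_c| = |0.79592 − 1.4201| = 0.6242 km/s.

Δv₂ = 624 m/s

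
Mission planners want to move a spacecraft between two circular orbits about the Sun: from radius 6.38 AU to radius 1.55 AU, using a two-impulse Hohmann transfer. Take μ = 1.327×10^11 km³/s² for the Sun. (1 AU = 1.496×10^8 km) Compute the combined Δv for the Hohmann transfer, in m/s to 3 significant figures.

In km: r₁ = 6.38 × 1.496×10^8 = 9.54448×10^8 km; r₂ = 1.55 × 1.496×10^8 = 2.3188×10^8 km.
Semi-major axis of the transfer orbit: a_t = (9.54448×10^8 + 2.3188×10^8)/2 = 5.93164×10^8 km.
At r₁ the circular-orbit speed is v₁ = √(μ/r₁) = 11.791 km/s.
On the transfer ellipse at r₁, v² = μ(2/r − 1/a) gives v_a = √[μ(2/r₁ − 1/a_t)] = 7.3723 km/s.
First burn Δv₁ = |v_a − v₁| = 4.419 km/s.
At r₂, v₂ = √(μ/r₂) = 23.922 km/s.
Transfer-orbit speed at r₂: v_p = √[μ(2/r₂ − 1/a_t)] = 30.345 km/s.
Second burn Δv₂ = |v₂ − v_p| = 6.423 km/s.
Total Δv = Δv₁ + Δv₂ = 10.84 km/s.

Δv = 10800 m/s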